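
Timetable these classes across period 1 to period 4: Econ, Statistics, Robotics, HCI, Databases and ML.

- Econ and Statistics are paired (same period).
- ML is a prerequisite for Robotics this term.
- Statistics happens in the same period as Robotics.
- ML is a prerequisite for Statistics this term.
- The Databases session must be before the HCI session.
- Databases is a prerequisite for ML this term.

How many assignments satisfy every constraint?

Splitting on Econ: it can be period 3 (3), period 4 (8). Listing each branch's schedules as (Statistics, Robotics, HCI, Databases, ML) by period number:
Econ=period 3: (3,3,2,1,2) (3,3,3,1,2) (3,3,4,1,2) — 3.
Econ=period 4: (4,4,2,1,2) (4,4,2,1,3) (4,4,3,1,2) (4,4,3,1,3) (4,4,3,2,3) (4,4,4,1,2) (4,4,4,1,3) (4,4,4,2,3) — 8.
Summing: 3 + 8 = 11.

11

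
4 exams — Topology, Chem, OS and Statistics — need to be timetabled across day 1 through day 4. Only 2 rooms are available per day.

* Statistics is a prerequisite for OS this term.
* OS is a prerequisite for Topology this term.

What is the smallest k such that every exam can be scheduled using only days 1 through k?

The precedence chain requires at least 3 distinct days.
With at most 2 per day and 4 exams, at least 2 days are needed.
3 works (last occupied day: day 3): for example OS -> day 2; Statistics -> day 1; Topology -> day 3; Chem -> day 1.

3 days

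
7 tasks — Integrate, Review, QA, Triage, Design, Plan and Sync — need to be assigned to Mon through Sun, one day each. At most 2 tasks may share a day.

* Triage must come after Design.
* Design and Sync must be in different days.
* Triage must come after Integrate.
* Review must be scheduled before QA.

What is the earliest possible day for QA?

Precedence pushes QA to at least Tue.
QA at Tue is achievable: Triage in Wed; Plan in Wed; Design in Tue; Sync in Thu; Review in Mon; Integrate in Mon; QA in Tue.

Tue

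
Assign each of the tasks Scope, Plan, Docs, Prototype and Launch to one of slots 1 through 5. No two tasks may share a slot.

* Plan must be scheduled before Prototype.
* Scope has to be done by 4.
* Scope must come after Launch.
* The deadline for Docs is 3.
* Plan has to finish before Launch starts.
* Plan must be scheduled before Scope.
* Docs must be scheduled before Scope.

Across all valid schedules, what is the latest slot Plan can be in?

Downstream work caps Plan at 2.
Plan at 2 is achievable: Prototype -> 5, Docs -> 1, Launch -> 3, Plan -> 2, Scope -> 4.

2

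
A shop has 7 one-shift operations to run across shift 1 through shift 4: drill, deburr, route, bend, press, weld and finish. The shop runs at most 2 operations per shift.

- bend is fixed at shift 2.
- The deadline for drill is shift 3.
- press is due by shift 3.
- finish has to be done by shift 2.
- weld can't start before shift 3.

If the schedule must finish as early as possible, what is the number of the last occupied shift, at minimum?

shift 4

With at most 2 per shift and 7 operations, at least 4 shifts are needed.
weld can't be placed before shift 3, so the schedule must run through at least shift 3.
4 works (last occupied shift: shift 4): for example bend in shift 2, drill in shift 1, finish in shift 1, route in shift 4, weld in shift 3, deburr in shift 3, press in shift 2.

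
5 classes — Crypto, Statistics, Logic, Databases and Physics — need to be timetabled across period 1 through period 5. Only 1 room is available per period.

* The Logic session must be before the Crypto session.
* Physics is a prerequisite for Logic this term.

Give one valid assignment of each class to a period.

Logic in period 2, Databases in period 5, Physics in period 1, Crypto in period 3, Statistics in period 4

Checking: Physics(period 1) before Logic(period 2); Logic(period 2) before Crypto(period 3); max 1 per period (cap 1).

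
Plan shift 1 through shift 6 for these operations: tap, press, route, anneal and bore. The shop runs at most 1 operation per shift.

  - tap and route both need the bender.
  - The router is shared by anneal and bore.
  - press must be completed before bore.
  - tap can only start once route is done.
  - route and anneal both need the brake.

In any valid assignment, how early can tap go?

shift 2

Precedence pushes tap to at least shift 2.
tap at shift 2 is achievable: route in shift 1, bore in shift 4, anneal in shift 5, tap in shift 2, press in shift 3.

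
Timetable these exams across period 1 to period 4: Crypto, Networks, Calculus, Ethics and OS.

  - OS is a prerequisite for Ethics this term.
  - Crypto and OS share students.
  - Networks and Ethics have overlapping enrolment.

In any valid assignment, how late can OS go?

period 3

Downstream work caps OS at period 3.
OS at period 3 is achievable: Crypto in period 1; Networks in period 1; OS in period 3; Calculus in period 1; Ethics in period 4.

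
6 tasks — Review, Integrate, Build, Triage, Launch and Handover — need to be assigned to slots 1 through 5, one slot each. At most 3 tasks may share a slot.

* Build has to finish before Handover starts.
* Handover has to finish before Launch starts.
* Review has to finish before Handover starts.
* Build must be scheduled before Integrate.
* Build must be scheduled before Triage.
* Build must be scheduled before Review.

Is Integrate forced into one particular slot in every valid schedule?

No

Integrate can be 2 (e.g. Review -> 2; Integrate -> 2; Triage -> 2; Build -> 1; Launch -> 4; Handover -> 3) or 3 (e.g. Integrate -> 3, Review -> 2, Build -> 1, Triage -> 2, Launch -> 4, Handover -> 3).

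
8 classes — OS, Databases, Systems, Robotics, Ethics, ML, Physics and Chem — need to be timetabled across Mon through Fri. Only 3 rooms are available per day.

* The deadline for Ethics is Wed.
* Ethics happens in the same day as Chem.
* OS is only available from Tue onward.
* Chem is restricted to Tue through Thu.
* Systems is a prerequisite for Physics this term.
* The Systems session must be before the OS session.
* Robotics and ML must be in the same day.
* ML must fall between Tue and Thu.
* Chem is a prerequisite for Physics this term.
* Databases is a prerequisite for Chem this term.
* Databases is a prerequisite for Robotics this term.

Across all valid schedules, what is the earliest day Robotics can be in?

Precedence pushes Robotics to at least Tue; Robotics must be in the same day as ML, which can't be after Thu, so Robotics is at most Thu.
Robotics at Tue is achievable: Physics -> Thu; Robotics -> Tue; OS -> Tue; Chem -> Wed; ML -> Tue; Databases -> Mon; Ethics -> Wed; Systems -> Mon.

Tue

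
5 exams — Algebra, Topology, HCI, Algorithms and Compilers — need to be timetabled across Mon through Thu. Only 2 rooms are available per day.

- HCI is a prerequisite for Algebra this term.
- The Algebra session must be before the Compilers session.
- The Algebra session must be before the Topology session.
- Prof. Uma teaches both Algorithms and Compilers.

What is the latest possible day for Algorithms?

Algorithms at Thu is achievable: Topology=Wed; Algebra=Tue; Compilers=Wed; Algorithms=Thu; HCI=Mon.

Thu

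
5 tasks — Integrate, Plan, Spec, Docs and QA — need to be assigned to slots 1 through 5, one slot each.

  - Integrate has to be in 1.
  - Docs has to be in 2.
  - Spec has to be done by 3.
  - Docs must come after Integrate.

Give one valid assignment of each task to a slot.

QA -> 1; Plan -> 1; Integrate -> 1; Spec -> 1; Docs -> 2

Checking: Integrate(1) before Docs(2); Spec=1 in [1,3]; Docs=2 in [2,2]; Integrate=1 in [1,1].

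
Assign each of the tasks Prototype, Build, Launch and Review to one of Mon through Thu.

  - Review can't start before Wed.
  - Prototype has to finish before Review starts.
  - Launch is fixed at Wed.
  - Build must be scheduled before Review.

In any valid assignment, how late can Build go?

Downstream work caps Build at Wed.
Build at Wed is achievable: Prototype -> Mon; Review -> Thu; Launch -> Wed; Build -> Wed.

Wed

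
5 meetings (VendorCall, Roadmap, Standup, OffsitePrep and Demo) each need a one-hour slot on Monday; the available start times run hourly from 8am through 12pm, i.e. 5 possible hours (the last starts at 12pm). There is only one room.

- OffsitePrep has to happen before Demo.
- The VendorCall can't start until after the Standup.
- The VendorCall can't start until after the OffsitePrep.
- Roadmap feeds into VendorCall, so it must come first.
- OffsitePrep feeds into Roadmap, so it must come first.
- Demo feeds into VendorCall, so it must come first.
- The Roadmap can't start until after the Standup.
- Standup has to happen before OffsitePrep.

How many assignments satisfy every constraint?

2

Enumerating: VendorCall -> 12pm, OffsitePrep -> 9am, Demo -> 11am, Roadmap -> 10am, Standup -> 8am | Standup=8am; OffsitePrep=9am; Demo=10am; VendorCall=12pm; Roadmap=11am.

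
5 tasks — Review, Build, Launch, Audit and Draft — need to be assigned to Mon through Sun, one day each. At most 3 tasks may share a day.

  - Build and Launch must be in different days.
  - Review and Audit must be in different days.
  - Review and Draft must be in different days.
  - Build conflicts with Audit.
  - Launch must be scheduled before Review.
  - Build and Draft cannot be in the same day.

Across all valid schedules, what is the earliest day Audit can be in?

Mon

Audit at Mon is achievable: Build=Tue; Draft=Mon; Audit=Mon; Review=Tue; Launch=Mon.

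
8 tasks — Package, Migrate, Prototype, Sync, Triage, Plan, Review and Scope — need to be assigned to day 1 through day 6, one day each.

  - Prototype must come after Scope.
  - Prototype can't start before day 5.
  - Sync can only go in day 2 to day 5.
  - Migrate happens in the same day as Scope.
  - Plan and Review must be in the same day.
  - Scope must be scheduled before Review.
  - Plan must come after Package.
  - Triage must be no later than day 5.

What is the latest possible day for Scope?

Downstream work caps Scope at day 5.
Scope at day 5 is achievable: Prototype in day 6, Plan in day 6, Sync in day 2, Migrate in day 5, Review in day 6, Triage in day 1, Package in day 1, Scope in day 5.

day 5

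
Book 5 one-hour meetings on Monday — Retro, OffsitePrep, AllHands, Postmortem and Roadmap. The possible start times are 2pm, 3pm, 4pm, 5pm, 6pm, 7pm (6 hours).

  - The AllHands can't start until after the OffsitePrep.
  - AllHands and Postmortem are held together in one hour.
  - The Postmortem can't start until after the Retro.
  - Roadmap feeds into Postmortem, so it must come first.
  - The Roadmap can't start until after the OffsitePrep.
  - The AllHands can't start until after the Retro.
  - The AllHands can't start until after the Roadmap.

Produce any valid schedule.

Postmortem in 4pm; Retro in 2pm; AllHands in 4pm; Roadmap in 3pm; OffsitePrep in 2pm

Checking: Roadmap(3pm) before Postmortem(4pm); Retro(2pm) before AllHands(4pm); OffsitePrep(2pm) before Roadmap(3pm); OffsitePrep(2pm) before AllHands(4pm); Roadmap(3pm) before AllHands(4pm); Retro(2pm) before Postmortem(4pm); AllHands = Postmortem = 4pm.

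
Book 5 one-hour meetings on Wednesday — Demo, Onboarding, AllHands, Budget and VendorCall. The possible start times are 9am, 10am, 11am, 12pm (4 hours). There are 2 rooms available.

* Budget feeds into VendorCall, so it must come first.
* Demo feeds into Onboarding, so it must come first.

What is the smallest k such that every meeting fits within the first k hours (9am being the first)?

The precedence chain requires at least 2 distinct hours.
With at most 2 per hour and 5 meetings, at least 3 hours are needed.
3 works (last occupied hour: 11am): for example Budget -> 9am, VendorCall -> 10am, Demo -> 9am, AllHands -> 11am, Onboarding -> 10am.

3 hours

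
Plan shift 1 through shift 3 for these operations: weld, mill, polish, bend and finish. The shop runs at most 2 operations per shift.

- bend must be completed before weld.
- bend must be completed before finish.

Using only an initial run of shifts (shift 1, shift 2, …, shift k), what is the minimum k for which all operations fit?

The precedence chain requires at least 2 distinct shifts.
With at most 2 per shift and 5 operations, at least 3 shifts are needed.
3 works (last occupied shift: shift 3): for example bend=shift 1; mill=shift 1; finish=shift 2; polish=shift 3; weld=shift 2.

3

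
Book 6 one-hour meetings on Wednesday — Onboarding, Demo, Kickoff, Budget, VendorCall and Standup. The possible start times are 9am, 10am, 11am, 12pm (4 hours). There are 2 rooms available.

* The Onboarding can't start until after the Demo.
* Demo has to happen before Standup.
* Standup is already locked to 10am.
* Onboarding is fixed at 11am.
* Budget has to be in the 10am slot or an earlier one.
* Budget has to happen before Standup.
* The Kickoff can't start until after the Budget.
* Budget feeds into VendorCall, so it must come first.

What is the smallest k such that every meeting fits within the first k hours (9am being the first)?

The precedence chain requires at least 2 distinct hours.
With at most 2 per hour and 6 meetings, at least 3 hours are needed.
Onboarding can't be placed before 11am — that is hour 3 counting from 9am — so the schedule must run through at least 3 hours.
3 works (last occupied hour: 11am): for example Demo -> 9am; Standup -> 10am; VendorCall -> 11am; Kickoff -> 10am; Budget -> 9am; Onboarding -> 11am.

3 hours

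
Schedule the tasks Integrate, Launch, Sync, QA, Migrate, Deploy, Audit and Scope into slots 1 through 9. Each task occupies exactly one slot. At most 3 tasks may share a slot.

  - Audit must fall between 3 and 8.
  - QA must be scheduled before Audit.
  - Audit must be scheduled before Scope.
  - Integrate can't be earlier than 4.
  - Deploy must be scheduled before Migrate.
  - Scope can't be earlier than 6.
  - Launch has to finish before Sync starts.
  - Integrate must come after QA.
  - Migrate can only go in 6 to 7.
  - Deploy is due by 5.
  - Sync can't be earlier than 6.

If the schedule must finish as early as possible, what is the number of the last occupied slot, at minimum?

slot 6

The precedence chain requires at least 3 distinct slots.
With at most 3 per slot and 8 tasks, at least 3 slots are needed.
Sync can't be placed before 6, so the schedule must run through at least slot 6.
6 works (last occupied slot: 6): for example QA in 1, Deploy in 1, Audit in 3, Migrate in 6, Sync in 6, Integrate in 4, Scope in 6, Launch in 1.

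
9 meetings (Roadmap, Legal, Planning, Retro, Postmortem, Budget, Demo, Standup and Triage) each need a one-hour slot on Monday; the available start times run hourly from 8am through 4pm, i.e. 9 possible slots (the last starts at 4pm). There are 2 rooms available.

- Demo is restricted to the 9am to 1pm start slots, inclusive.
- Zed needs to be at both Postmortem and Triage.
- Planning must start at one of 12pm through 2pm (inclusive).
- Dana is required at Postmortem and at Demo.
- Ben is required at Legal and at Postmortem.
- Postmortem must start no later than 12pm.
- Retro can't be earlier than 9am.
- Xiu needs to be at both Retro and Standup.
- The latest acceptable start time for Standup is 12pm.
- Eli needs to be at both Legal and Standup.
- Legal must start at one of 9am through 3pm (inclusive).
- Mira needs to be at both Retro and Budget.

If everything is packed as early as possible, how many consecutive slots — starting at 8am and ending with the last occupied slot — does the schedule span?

With at most 2 per slot and 9 meetings, at least 5 slots are needed.
Planning can't be placed before 12pm — that is slot 5 counting from 8am — so the schedule must run through at least 5 slots.
5 works (last occupied slot: 12pm): for example Budget=10am, Legal=9am, Postmortem=8am, Planning=12pm, Roadmap=8am, Retro=9am, Demo=10am, Triage=11am, Standup=11am.

5 slots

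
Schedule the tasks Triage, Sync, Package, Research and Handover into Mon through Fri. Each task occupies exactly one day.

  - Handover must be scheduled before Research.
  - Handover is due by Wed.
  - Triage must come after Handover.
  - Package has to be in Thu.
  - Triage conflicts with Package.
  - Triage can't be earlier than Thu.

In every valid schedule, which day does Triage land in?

Fri

Triage's window is Thu–Fri.
Package is fixed at Thu, and Triage can't share a day with Package.
So Triage must be Fri.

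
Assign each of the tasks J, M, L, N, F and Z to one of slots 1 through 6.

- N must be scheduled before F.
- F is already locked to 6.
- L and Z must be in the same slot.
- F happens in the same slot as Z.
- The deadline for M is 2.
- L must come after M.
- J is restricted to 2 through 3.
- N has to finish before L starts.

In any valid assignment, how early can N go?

1

Downstream work caps N at 5.
N at 1 is achievable: N -> 1; Z -> 6; L -> 6; M -> 1; F -> 6; J -> 2.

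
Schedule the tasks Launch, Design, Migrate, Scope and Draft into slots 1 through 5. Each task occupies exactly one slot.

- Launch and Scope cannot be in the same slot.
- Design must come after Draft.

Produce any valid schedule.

Launch in 1, Migrate in 1, Draft in 1, Design in 2, Scope in 2

Checking: Draft(1) before Design(2); Launch(1) != Scope(2).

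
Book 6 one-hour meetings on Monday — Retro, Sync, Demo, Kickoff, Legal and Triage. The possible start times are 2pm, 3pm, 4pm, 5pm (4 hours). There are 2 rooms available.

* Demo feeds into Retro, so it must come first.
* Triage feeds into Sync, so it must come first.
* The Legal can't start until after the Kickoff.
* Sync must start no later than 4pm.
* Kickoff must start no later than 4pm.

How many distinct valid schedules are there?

Splitting on Retro: it can be 3pm (7), 4pm (14), 5pm (36). Listing each branch's schedules as (Sync, Demo, Kickoff, Legal, Triage):
Retro=3pm: (3pm,2pm,4pm,5pm,2pm) (4pm,2pm,2pm,4pm,3pm) (4pm,2pm,2pm,5pm,3pm) (4pm,2pm,3pm,4pm,2pm) (4pm,2pm,3pm,5pm,2pm) (4pm,2pm,4pm,5pm,2pm) (4pm,2pm,4pm,5pm,3pm) — 7.
Retro=4pm: (3pm,2pm,3pm,4pm,2pm) (3pm,2pm,3pm,5pm,2pm) (3pm,2pm,4pm,5pm,2pm) (3pm,3pm,2pm,4pm,2pm) (3pm,3pm,2pm,5pm,2pm) (3pm,3pm,4pm,5pm,2pm) (4pm,2pm,2pm,3pm,3pm) (4pm,2pm,2pm,5pm,3pm) (4pm,2pm,3pm,5pm,2pm) (4pm,2pm,3pm,5pm,3pm) (4pm,3pm,2pm,3pm,2pm) (4pm,3pm,2pm,5pm,2pm) (4pm,3pm,2pm,5pm,3pm) (4pm,3pm,3pm,5pm,2pm) — 14.
Retro=5pm: (3pm,2pm,3pm,4pm,2pm) (3pm,2pm,3pm,5pm,2pm) (3pm,2pm,4pm,5pm,2pm) (3pm,3pm,2pm,4pm,2pm) (3pm,3pm,2pm,5pm,2pm) (3pm,3pm,4pm,5pm,2pm) (3pm,4pm,2pm,3pm,2pm) (3pm,4pm,2pm,4pm,2pm) (3pm,4pm,2pm,5pm,2pm) (3pm,4pm,3pm,4pm,2pm) (3pm,4pm,3pm,5pm,2pm) (3pm,4pm,4pm,5pm,2pm) (4pm,2pm,2pm,3pm,3pm) (4pm,2pm,2pm,4pm,3pm) (4pm,2pm,2pm,5pm,3pm) (4pm,2pm,3pm,4pm,2pm) (4pm,2pm,3pm,4pm,3pm) (4pm,2pm,3pm,5pm,2pm) (4pm,2pm,3pm,5pm,3pm) (4pm,2pm,4pm,5pm,2pm) (4pm,2pm,4pm,5pm,3pm) (4pm,3pm,2pm,3pm,2pm) (4pm,3pm,2pm,4pm,2pm) (4pm,3pm,2pm,4pm,3pm) (4pm,3pm,2pm,5pm,2pm) (4pm,3pm,2pm,5pm,3pm) (4pm,3pm,3pm,4pm,2pm) (4pm,3pm,3pm,5pm,2pm) (4pm,3pm,4pm,5pm,2pm) (4pm,3pm,4pm,5pm,3pm) (4pm,4pm,2pm,3pm,2pm) (4pm,4pm,2pm,3pm,3pm) (4pm,4pm,2pm,5pm,2pm) (4pm,4pm,2pm,5pm,3pm) (4pm,4pm,3pm,5pm,2pm) (4pm,4pm,3pm,5pm,3pm) — 36.
Summing: 7 + 14 + 36 = 57.

57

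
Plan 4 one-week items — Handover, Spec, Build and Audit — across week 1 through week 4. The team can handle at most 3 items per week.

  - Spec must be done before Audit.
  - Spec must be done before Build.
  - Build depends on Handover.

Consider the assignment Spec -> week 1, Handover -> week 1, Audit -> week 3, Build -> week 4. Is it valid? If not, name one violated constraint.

Spec must be done before Build — holds.
The team can handle at most 3 items per week — holds.
Spec must be done before Audit — holds.
Build depends on Handover — holds.

Valid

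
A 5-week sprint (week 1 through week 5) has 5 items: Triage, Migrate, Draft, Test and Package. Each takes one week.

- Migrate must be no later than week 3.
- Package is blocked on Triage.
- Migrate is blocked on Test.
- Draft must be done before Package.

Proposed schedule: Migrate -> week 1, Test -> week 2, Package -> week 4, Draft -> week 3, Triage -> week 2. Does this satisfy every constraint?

Draft must be done before Package — holds.
Migrate is blocked on Test — violated.
Package is blocked on Triage — holds.
Migrate must be no later than week 3 — holds.

No — it violates: Migrate is blocked on Test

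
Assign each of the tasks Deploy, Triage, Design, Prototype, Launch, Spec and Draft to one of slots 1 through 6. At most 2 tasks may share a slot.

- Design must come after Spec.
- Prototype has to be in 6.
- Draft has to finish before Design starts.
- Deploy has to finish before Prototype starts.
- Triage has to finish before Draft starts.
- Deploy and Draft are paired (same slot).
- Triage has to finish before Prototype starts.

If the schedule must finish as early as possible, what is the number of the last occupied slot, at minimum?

The precedence chain requires at least 3 distinct slots.
With at most 2 per slot and 7 tasks, at least 4 slots are needed.
Prototype can't be placed before 6, so the schedule must run through at least slot 6.
6 works (last occupied slot: 6): for example Deploy in 2, Launch in 3, Prototype in 6, Design in 3, Spec in 1, Draft in 2, Triage in 1.

slot 6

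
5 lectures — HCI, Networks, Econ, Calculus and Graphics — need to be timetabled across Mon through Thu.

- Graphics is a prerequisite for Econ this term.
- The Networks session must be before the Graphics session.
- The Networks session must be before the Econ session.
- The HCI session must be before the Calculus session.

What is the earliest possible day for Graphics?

Tue

Precedence pushes Graphics to at least Tue; downstream work caps Graphics at Wed.
Graphics at Tue is achievable: HCI=Mon, Calculus=Tue, Econ=Wed, Graphics=Tue, Networks=Mon.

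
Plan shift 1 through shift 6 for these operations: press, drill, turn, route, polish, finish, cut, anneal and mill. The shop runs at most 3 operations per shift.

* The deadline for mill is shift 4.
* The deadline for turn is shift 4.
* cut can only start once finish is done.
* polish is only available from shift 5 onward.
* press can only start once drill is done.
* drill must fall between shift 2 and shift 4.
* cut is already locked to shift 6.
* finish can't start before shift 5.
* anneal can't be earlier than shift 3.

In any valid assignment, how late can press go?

Precedence pushes press to at least shift 3.
press at shift 6 is achievable: route in shift 1, turn in shift 1, finish in shift 5, drill in shift 2, mill in shift 1, cut in shift 6, polish in shift 5, press in shift 6, anneal in shift 3.

shift 6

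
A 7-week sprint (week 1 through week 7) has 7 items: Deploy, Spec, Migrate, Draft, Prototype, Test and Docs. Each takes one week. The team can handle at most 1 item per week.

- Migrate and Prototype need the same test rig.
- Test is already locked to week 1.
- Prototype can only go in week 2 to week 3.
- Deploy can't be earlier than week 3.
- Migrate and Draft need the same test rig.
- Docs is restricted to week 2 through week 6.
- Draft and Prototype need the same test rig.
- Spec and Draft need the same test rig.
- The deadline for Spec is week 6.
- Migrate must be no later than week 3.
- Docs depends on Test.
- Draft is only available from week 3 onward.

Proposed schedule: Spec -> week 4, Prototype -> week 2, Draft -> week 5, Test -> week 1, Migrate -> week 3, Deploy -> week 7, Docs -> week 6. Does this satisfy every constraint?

Valid

Docs depends on Test — holds.
Prototype can only go in week 2 to week 3 — holds.
Draft is only available from week 3 onward — holds.
Docs is restricted to week 2 through week 6 — holds.
Draft and Prototype need the same test rig — holds.
Migrate and Draft need the same test rig — holds.
Migrate and Prototype need the same test rig — holds.
The team can handle at most 1 item per week — holds.
Migrate must be no later than week 3 — holds.
Spec and Draft need the same test rig — holds.
The deadline for Spec is week 6 — holds.
Deploy can't be earlier than week 3 — holds.
Test is already locked to week 1 — holds.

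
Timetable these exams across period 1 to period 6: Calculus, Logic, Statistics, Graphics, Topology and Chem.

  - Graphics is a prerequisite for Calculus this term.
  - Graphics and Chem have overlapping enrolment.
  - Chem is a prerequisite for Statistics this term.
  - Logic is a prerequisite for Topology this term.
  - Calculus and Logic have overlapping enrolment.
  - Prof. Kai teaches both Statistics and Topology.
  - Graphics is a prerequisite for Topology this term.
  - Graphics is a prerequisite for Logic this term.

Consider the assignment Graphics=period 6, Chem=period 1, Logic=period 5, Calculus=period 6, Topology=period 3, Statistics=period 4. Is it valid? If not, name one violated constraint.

Logic is a prerequisite for Topology this term — violated.
Chem is a prerequisite for Statistics this term — holds.
Graphics is a prerequisite for Logic this term — violated.
Prof. Kai teaches both Statistics and Topology — holds.
Graphics is a prerequisite for Calculus this term — violated.
Graphics is a prerequisite for Topology this term — violated.
Calculus and Logic have overlapping enrolment — holds.
Graphics and Chem have overlapping enrolment — holds.

Invalid. Graphics is a prerequisite for Topology this term.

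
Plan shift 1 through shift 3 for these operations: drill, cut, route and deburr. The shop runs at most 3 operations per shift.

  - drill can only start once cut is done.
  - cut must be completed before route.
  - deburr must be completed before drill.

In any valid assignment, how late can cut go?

shift 2

Downstream work caps cut at shift 2.
cut at shift 2 is achievable: deburr in shift 1, cut in shift 2, route in shift 3, drill in shift 3.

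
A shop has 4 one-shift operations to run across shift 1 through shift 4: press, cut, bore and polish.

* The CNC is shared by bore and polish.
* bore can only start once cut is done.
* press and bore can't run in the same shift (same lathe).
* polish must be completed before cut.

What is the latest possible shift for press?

press at shift 4 is achievable: bore in shift 3, press in shift 4, cut in shift 2, polish in shift 1.

shift 4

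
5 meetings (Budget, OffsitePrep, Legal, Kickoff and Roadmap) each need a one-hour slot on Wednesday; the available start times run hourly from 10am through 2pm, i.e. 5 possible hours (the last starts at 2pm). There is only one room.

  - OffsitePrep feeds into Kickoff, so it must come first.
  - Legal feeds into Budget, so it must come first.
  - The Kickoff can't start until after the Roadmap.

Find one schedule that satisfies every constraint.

Budget=2pm; Roadmap=11am; Kickoff=12pm; OffsitePrep=10am; Legal=1pm

Checking: Roadmap(11am) before Kickoff(12pm); Legal(1pm) before Budget(2pm); OffsitePrep(10am) before Kickoff(12pm); max 1 per hour (cap 1).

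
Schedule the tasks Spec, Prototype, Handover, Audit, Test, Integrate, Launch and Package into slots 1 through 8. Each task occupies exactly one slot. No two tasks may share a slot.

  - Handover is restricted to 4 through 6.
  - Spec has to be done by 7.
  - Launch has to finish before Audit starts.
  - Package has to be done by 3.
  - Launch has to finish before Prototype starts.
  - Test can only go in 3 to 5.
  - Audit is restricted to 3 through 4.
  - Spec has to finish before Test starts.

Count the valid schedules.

16

Splitting on Spec: it can be 1 (4), 2 (4), 3 (4), 4 (4). Listing each branch's schedules as (Prototype, Handover, Audit, Test, Integrate, Launch, Package):
Spec=1: (7,6,4,5,8,2,3) (7,6,4,5,8,3,2) (8,6,4,5,7,2,3) (8,6,4,5,7,3,2) — 4.
Spec=2: (7,6,4,5,8,1,3) (7,6,4,5,8,3,1) (8,6,4,5,7,1,3) (8,6,4,5,7,3,1) — 4.
Spec=3: (7,6,4,5,8,1,2) (7,6,4,5,8,2,1) (8,6,4,5,7,1,2) (8,6,4,5,7,2,1) — 4.
Spec=4: (7,6,3,5,8,1,2) (7,6,3,5,8,2,1) (8,6,3,5,7,1,2) (8,6,3,5,7,2,1) — 4.
Summing: 4 + 4 + 4 + 4 = 16.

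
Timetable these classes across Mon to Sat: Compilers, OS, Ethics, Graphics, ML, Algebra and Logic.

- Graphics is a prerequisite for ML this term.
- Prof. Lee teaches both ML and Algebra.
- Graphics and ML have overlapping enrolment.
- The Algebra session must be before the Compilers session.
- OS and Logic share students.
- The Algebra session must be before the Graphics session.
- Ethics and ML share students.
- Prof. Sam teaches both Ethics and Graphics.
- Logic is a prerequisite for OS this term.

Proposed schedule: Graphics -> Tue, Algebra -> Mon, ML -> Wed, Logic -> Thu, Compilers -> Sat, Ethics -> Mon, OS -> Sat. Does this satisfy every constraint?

The Algebra session must be before the Compilers session — holds.
Prof. Sam teaches both Ethics and Graphics — holds.
Graphics and ML have overlapping enrolment — holds.
Graphics is a prerequisite for ML this term — holds.
Logic is a prerequisite for OS this term — holds.
OS and Logic share students — holds.
Ethics and ML share students — holds.
Prof. Lee teaches both ML and Algebra — holds.
The Algebra session must be before the Graphics session — holds.

Yes, all constraints hold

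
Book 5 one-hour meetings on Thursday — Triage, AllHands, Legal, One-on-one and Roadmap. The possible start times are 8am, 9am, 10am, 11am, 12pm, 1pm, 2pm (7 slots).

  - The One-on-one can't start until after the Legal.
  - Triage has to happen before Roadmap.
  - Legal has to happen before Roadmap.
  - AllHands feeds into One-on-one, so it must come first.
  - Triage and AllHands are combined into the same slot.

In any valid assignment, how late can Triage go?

Downstream work caps Triage at 1pm.
Triage at 1pm is achievable: Roadmap -> 2pm; AllHands -> 1pm; One-on-one -> 2pm; Triage -> 1pm; Legal -> 8am.

1pm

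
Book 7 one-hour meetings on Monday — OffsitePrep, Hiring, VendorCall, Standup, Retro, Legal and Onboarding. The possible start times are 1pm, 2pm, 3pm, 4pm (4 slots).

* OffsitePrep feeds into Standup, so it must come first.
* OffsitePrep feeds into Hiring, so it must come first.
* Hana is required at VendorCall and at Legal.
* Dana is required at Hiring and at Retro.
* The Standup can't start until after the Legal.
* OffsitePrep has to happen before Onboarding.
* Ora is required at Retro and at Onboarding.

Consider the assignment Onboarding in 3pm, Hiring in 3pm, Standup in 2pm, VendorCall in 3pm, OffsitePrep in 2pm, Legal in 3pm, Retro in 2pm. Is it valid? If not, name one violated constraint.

No. The Standup can't start until after the Legal is not satisfied.

Hana is required at VendorCall and at Legal — violated.
OffsitePrep has to happen before Onboarding — holds.
The Standup can't start until after the Legal — violated.
OffsitePrep feeds into Standup, so it must come first — violated.
Ora is required at Retro and at Onboarding — holds.
OffsitePrep feeds into Hiring, so it must come first — holds.
Dana is required at Hiring and at Retro — holds.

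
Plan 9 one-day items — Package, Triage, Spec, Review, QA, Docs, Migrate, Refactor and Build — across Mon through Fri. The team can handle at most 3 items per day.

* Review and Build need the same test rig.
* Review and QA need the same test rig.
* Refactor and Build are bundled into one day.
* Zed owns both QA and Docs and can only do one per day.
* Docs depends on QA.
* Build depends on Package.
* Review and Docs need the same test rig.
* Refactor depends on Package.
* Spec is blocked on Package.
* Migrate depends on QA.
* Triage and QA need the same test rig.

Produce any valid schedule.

Refactor -> Wed, Package -> Mon, Spec -> Tue, Migrate -> Tue, Build -> Wed, QA -> Mon, Docs -> Tue, Review -> Thu, Triage -> Wed

Checking: QA(Mon) before Migrate(Tue); QA(Mon) before Docs(Tue); Package(Mon) before Build(Wed); Package(Mon) before Spec(Tue); Package(Mon) before Refactor(Wed); QA(Mon) != Docs(Tue); Triage(Wed) != QA(Mon); Review(Thu) != Docs(Tue); Review(Thu) != Build(Wed); Review(Thu) != QA(Mon); Refactor = Build = Wed; max 3 per day (cap 3).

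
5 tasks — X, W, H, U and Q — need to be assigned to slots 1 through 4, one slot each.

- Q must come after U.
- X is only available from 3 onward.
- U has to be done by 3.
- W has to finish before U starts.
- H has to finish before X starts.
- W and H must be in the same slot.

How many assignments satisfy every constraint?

8

Splitting on X: it can be 3 (4), 4 (4). Listing each branch's schedules as (W, H, U, Q):
X=3: (1,1,2,3) (1,1,2,4) (1,1,3,4) (2,2,3,4) — 4.
X=4: (1,1,2,3) (1,1,2,4) (1,1,3,4) (2,2,3,4) — 4.
Summing: 4 + 4 = 8.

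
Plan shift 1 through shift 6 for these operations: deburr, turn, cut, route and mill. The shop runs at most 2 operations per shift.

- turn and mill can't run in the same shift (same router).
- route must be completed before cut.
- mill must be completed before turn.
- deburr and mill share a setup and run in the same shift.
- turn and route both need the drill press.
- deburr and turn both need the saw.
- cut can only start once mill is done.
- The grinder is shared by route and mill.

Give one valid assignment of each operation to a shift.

turn -> shift 3; deburr -> shift 1; route -> shift 2; mill -> shift 1; cut -> shift 3

Checking: mill(shift 1) before cut(shift 3); route(shift 2) before cut(shift 3); mill(shift 1) before turn(shift 3); turn(shift 3) != mill(shift 1); deburr(shift 1) != turn(shift 3); turn(shift 3) != route(shift 2); route(shift 2) != mill(shift 1); deburr = mill = shift 1; max 2 per shift (cap 2).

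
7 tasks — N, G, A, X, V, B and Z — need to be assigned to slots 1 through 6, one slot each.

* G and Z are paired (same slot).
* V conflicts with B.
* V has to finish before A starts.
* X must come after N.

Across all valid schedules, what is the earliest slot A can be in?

2

Precedence pushes A to at least 2.
A at 2 is achievable: X in 2, Z in 1, A in 2, N in 1, V in 1, B in 2, G in 1.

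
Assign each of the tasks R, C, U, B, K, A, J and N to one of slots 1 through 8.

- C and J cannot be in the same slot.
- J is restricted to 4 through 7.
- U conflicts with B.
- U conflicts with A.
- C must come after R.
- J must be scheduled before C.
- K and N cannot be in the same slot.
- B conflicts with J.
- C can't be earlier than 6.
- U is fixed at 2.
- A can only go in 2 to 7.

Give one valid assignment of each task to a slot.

U -> 2; R -> 1; B -> 1; C -> 6; N -> 2; J -> 4; K -> 1; A -> 3

Checking: R(1) before C(6); J(4) before C(6); C(6) != J(4); U(2) != A(3); K(1) != N(2); B(1) != J(4); U(2) != B(1); U=2 in [2,2]; A=3 in [2,7]; J=4 in [4,7]; C=6 in [6,8].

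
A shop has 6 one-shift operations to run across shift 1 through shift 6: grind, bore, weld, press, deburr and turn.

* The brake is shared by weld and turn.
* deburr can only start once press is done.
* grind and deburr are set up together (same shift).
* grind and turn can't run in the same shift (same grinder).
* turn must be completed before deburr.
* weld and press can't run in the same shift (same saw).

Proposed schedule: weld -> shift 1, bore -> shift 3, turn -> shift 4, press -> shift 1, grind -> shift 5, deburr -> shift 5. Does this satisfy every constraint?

No. weld and press can't run in the same shift (same saw) is not satisfied.

deburr can only start once press is done — holds.
weld and press can't run in the same shift (same saw) — violated.
The brake is shared by weld and turn — holds.
grind and deburr are set up together (same shift) — holds.
turn must be completed before deburr — holds.
grind and turn can't run in the same shift (same grinder) — holds.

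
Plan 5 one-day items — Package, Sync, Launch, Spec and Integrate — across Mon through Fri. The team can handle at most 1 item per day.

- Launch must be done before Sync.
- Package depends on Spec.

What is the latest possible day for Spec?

Downstream work caps Spec at Thu.
Spec at Thu is achievable: Package -> Fri; Sync -> Tue; Launch -> Mon; Integrate -> Wed; Spec -> Thu.

Thu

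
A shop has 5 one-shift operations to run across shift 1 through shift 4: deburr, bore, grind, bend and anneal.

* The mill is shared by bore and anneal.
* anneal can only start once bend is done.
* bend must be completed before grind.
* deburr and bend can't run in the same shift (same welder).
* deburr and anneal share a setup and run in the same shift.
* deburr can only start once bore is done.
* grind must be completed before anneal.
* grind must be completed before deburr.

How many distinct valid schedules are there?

Splitting on deburr: it can be shift 3 (2), shift 4 (9). Listing each branch's schedules as (bore, grind, bend, anneal) by shift number:
deburr=shift 3: (1,2,1,3) (2,2,1,3) — 2.
deburr=shift 4: (1,2,1,4) (1,3,1,4) (1,3,2,4) (2,2,1,4) (2,3,1,4) (2,3,2,4) (3,2,1,4) (3,3,1,4) (3,3,2,4) — 9.
Summing: 2 + 9 = 11.

11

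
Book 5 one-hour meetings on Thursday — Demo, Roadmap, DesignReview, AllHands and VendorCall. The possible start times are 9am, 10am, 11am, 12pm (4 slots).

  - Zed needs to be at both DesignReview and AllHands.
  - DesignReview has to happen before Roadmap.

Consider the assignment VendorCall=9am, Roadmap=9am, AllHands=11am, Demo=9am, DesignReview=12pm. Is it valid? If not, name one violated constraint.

Invalid. DesignReview has to happen before Roadmap.

Zed needs to be at both DesignReview and AllHands — holds.
DesignReview has to happen before Roadmap — violated.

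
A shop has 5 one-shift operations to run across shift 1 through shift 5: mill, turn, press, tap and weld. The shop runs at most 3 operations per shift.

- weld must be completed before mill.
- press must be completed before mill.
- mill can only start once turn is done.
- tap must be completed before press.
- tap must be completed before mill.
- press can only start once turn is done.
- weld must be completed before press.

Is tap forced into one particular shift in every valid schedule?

tap can be shift 1 (e.g. turn -> shift 1; tap -> shift 1; press -> shift 2; mill -> shift 3; weld -> shift 1) or shift 2 (e.g. tap in shift 2, turn in shift 1, mill in shift 4, weld in shift 1, press in shift 3).

No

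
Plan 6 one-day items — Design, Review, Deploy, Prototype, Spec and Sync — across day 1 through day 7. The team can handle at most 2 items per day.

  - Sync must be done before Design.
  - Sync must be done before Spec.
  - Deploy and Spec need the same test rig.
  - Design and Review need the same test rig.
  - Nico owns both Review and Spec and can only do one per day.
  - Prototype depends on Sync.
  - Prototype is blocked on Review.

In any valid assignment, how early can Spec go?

Precedence pushes Spec to at least day 2.
Spec at day 2 is achievable: Deploy=day 3, Sync=day 1, Spec=day 2, Design=day 3, Prototype=day 2, Review=day 1.

day 2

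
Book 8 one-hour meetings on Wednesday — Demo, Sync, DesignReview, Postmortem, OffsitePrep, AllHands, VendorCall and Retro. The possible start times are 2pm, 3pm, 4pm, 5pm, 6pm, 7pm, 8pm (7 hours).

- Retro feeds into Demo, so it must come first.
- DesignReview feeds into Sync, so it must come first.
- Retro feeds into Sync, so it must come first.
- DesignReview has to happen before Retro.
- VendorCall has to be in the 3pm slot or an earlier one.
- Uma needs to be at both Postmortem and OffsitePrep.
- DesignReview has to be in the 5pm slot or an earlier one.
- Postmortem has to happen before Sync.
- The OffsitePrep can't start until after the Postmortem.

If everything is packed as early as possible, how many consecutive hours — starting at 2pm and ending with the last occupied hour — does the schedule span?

3 hours

The precedence chain requires at least 3 distinct hours.
3 works (last occupied hour: 4pm): for example OffsitePrep in 3pm; AllHands in 2pm; Demo in 4pm; Postmortem in 2pm; VendorCall in 2pm; Retro in 3pm; DesignReview in 2pm; Sync in 4pm.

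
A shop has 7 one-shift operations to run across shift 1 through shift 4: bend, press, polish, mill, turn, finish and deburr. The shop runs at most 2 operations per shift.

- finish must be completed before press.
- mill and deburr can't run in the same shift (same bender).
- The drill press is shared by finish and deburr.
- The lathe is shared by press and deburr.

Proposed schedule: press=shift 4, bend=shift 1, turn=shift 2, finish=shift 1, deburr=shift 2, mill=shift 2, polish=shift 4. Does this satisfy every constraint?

No — it violates: mill and deburr can't run in the same shift (same bender)

The drill press is shared by finish and deburr — holds.
The shop runs at most 2 operations per shift — violated.
mill and deburr can't run in the same shift (same bender) — violated.
finish must be completed before press — holds.
The lathe is shared by press and deburr — holds.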